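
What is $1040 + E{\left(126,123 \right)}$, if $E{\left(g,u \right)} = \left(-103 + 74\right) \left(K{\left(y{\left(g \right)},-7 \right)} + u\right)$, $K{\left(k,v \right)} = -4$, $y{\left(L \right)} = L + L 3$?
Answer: $-2411$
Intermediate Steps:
$y{\left(L \right)} = 4 L$ ($y{\left(L \right)} = L + 3 L = 4 L$)
$E{\left(g,u \right)} = 116 - 29 u$ ($E{\left(g,u \right)} = \left(-103 + 74\right) \left(-4 + u\right) = - 29 \left(-4 + u\right) = 116 - 29 u$)
$1040 + E{\left(126,123 \right)} = 1040 + \left(116 - 3567\right) = 1040 - 3451 = -2411$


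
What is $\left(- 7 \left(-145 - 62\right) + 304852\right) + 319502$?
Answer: $625803$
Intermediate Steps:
$\left(- 7 \left(-145 - 62\right) + 304852\right) + 319502 = \left(\left(-7\right) \left(-207\right) + 304852\right) + 319502 = \left(1449 + 304852\right) + 319502 = 306301 + 319502 = 625803$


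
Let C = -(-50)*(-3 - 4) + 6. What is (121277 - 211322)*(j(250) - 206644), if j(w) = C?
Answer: 18638234460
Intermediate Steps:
C = -344 (C = -(-50)*(-7) + 6 = -10*35 + 6 = -350 + 6 = -344)
j(w) = -344
(121277 - 211322)*(j(250) - 206644) = (121277 - 211322)*(-344 - 206644) = -90045*(-206988) = 18638234460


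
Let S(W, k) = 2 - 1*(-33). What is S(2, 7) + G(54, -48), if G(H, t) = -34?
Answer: 1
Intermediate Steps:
S(W, k) = 35 (S(W, k) = 2 + 33 = 35)
S(2, 7) + G(54, -48) = 35 - 34 = 1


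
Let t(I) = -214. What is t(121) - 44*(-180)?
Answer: 7706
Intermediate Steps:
t(121) - 44*(-180) = -214 - 44*(-180) = -214 - 1*(-7920) = -214 + 7920 = 7706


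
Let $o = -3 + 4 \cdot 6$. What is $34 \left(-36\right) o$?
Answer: $-25704$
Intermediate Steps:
$o = 21$ ($o = -3 + 24 = 21$)
$34 \left(-36\right) o = 34 \left(-36\right) 21 = \left(-1224\right) 21 = -25704$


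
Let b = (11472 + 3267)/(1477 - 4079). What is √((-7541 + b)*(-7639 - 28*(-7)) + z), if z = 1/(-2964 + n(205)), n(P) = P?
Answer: 5*√115792661998394762506/7178918 ≈ 7494.7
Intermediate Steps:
b = -14739/2602 (b = 14739/(-2602) = 14739*(-1/2602) = -14739/2602 ≈ -5.6645)
z = -1/2759 (z = 1/(-2964 + 205) = 1/(-2759) = -1/2759 ≈ -0.00036245)
√((-7541 + b)*(-7639 - 28*(-7)) + z) = √((-7541 - 14739/2602)*(-7639 - 28*(-7)) - 1/2759) = √(-19636421*(-7639 + 196)/2602 - 1/2759) = √(-19636421/2602*(-7443) - 1/2759) = √(146153881503/2602 - 1/2759) = √(403238559064175/7178918) = 5*√115792661998394762506/7178918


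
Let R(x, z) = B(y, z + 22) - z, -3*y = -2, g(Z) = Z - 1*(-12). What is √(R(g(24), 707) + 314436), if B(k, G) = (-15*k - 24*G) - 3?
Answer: 2*√74055 ≈ 544.26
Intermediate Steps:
g(Z) = 12 + Z (g(Z) = Z + 12 = 12 + Z)
y = ⅔ (y = -⅓*(-2) = ⅔ ≈ 0.66667)
B(k, G) = -3 - 24*G - 15*k (B(k, G) = (-24*G - 15*k) - 3 = -3 - 24*G - 15*k)
R(x, z) = -541 - 25*z (R(x, z) = (-3 - 24*(z + 22) - 15*⅔) - z = (-3 - 24*(22 + z) - 10) - z = (-3 + (-528 - 24*z) - 10) - z = (-541 - 24*z) - z = -541 - 25*z)
√(R(g(24), 707) + 314436) = √((-541 - 25*707) + 314436) = √((-541 - 17675) + 314436) = √(-18216 + 314436) = √296220 = 2*√74055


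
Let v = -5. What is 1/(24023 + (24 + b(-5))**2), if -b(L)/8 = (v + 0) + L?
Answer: 1/34839 ≈ 2.8703e-5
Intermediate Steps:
b(L) = 40 - 8*L (b(L) = -8*((-5 + 0) + L) = -8*(-5 + L) = 40 - 8*L)
1/(24023 + (24 + b(-5))**2) = 1/(24023 + (24 + (40 - 8*(-5)))**2) = 1/(24023 + (24 + (40 + 40))**2) = 1/(24023 + (24 + 80)**2) = 1/(24023 + 104**2) = 1/(24023 + 10816) = 1/34839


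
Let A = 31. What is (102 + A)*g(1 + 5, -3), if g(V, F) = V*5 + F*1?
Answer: 3591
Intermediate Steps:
g(V, F) = F + 5*V (g(V, F) = 5*V + F = F + 5*V)
(102 + A)*g(1 + 5, -3) = (102 + 31)*(-3 + 5*(1 + 5)) = 133*(-3 + 5*6) = 133*(-3 + 30) = 133*27 = 3591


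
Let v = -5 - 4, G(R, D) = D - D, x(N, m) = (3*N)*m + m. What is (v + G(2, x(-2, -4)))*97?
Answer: -873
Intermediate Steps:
x(N, m) = m + 3*N*m (x(N, m) = 3*N*m + m = m + 3*N*m)
G(R, D) = 0
v = -9
(v + G(2, x(-2, -4)))*97 = (-9 + 0)*97 = -9*97 = -873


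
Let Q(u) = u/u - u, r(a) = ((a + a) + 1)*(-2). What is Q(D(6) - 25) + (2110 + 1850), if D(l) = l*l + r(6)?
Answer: 3976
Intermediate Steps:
r(a) = -2 - 4*a (r(a) = (2*a + 1)*(-2) = (1 + 2*a)*(-2) = -2 - 4*a)
D(l) = -26 + l² (D(l) = l*l + (-2 - 4*6) = l² + (-2 - 24) = l² - 26 = -26 + l²)
Q(u) = 1 - u
Q(D(6) - 25) + (2110 + 1850) = (1 - ((-26 + 6²) - 25)) + (2110 + 1850) = (1 - ((-26 + 36) - 25)) + 3960 = (1 - (10 - 25)) + 3960 = (1 - 1*(-15)) + 3960 = (1 + 15) + 3960 = 16 + 3960 = 3976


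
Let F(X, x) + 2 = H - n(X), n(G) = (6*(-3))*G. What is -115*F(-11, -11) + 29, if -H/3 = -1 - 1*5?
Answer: 20959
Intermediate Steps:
n(G) = -18*G
H = 18 (H = -3*(-1 - 1*5) = -3*(-1 - 5) = -3*(-6) = 18)
F(X, x) = 16 + 18*X (F(X, x) = -2 + (18 - (-18)*X) = -2 + (18 + 18*X) = 16 + 18*X)
-115*F(-11, -11) + 29 = -115*(16 + 18*(-11)) + 29 = -115*(16 - 198) + 29 = -115*(-182) + 29 = 20930 + 29 = 20959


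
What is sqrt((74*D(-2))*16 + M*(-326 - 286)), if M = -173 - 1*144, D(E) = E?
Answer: 2*sqrt(47909) ≈ 437.76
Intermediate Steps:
M = -317 (M = -173 - 144 = -317)
sqrt((74*D(-2))*16 + M*(-326 - 286)) = sqrt((74*(-2))*16 - 317*(-326 - 286)) = sqrt(-148*16 - 317*(-612)) = sqrt(-2368 + 194004) = sqrt(191636) = 2*sqrt(47909)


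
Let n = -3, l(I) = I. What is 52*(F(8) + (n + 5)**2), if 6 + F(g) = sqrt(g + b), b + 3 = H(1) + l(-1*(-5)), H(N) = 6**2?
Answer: -104 + 52*sqrt(46) ≈ 248.68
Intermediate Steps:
H(N) = 36
b = 38 (b = -3 + (36 - 1*(-5)) = -3 + (36 + 5) = -3 + 41 = 38)
F(g) = -6 + sqrt(38 + g) (F(g) = -6 + sqrt(g + 38) = -6 + sqrt(38 + g))
52*(F(8) + (n + 5)**2) = 52*((-6 + sqrt(38 + 8)) + (-3 + 5)**2) = 52*((-6 + sqrt(46)) + 2**2) = 52*((-6 + sqrt(46)) + 4) = 52*(-2 + sqrt(46)) = -104 + 52*sqrt(46)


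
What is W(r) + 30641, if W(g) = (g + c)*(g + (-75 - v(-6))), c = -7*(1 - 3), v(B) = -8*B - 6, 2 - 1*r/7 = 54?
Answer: 198991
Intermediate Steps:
r = -364 (r = 14 - 7*54 = 14 - 378 = -364)
v(B) = -6 - 8*B
c = 14 (c = -7*(-2) = 14)
W(g) = (-117 + g)*(14 + g) (W(g) = (g + 14)*(g + (-75 - (-6 - 8*(-6)))) = (14 + g)*(g + (-75 - (-6 + 48))) = (14 + g)*(g + (-75 - 1*42)) = (14 + g)*(g + (-75 - 42)) = (14 + g)*(g - 117) = (14 + g)*(-117 + g) = (-117 + g)*(14 + g))
W(r) + 30641 = (-1638 + (-364)**2 - 103*(-364)) + 30641 = (-1638 + 132496 + 37492) + 30641 = 168350 + 30641 = 198991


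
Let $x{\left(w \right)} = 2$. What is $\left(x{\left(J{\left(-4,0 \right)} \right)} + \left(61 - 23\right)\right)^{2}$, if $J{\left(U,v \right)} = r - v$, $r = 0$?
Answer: $1600$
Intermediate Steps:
$J{\left(U,v \right)} = - v$ ($J{\left(U,v \right)} = 0 - v = - v$)
$\left(x{\left(J{\left(-4,0 \right)} \right)} + \left(61 - 23\right)\right)^{2} = \left(2 + \left(61 - 23\right)\right)^{2} = \left(2 + 38\right)^{2} = 40^{2} = 1600$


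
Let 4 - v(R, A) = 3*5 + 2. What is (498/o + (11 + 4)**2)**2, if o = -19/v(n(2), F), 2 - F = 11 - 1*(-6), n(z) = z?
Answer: 115541001/361 ≈ 3.2006e+5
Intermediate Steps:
F = -15 (F = 2 - (11 - 1*(-6)) = 2 - (11 + 6) = 2 - 1*17 = 2 - 17 = -15)
v(R, A) = -13 (v(R, A) = 4 - (3*5 + 2) = 4 - (15 + 2) = 4 - 1*17 = 4 - 17 = -13)
o = 19/13 (o = -19/(-13) = -19*(-1/13) = 19/13 ≈ 1.4615)
(498/o + (11 + 4)**2)**2 = (498/(19/13) + (11 + 4)**2)**2 = (498*(13/19) + 15**2)**2 = (6474/19 + 225)**2 = (10749/19)**2 = 115541001/361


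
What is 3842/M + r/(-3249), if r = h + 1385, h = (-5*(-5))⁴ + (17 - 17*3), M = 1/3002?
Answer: 37472547340/3249 ≈ 1.1534e+7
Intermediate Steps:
M = 1/3002 ≈ 0.00033311
h = 390591 (h = 25⁴ + (17 - 51) = 390625 - 34 = 390591)
r = 391976 (r = 390591 + 1385 = 391976)
3842/M + r/(-3249) = 3842/(1/3002) + 391976/(-3249) = 3842*3002 + 391976*(-1/3249) = 11533684 - 391976/3249 = 37472547340/3249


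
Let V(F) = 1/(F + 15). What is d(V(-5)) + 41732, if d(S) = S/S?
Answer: 41733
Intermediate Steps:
V(F) = 1/(15 + F)
d(S) = 1
d(V(-5)) + 41732 = 1 + 41732 = 41733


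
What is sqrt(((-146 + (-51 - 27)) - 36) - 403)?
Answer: I*sqrt(663) ≈ 25.749*I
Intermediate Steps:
sqrt(((-146 + (-51 - 27)) - 36) - 403) = sqrt(((-146 - 78) - 36) - 403) = sqrt((-224 - 36) - 403) = sqrt(-260 - 403) = sqrt(-663) = I*sqrt(663)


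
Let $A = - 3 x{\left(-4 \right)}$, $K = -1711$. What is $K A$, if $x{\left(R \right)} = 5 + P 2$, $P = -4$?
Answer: $-15399$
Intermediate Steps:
$x{\left(R \right)} = -3$ ($x{\left(R \right)} = 5 - 8 = -3$)
$A = 9$ ($A = \left(-3\right) \left(-3\right) = 9$)
$K A = \left(-1711\right) 9 = -15399$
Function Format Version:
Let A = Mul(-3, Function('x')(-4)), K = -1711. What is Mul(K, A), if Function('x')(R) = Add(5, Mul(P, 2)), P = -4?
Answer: -15399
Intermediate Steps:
Function('x')(R) = -3 (Function('x')(R) = Add(5, Mul(-4, 2)) = Add(5, -8) = -3)
A = 9 (A = Mul(-3, -3) = 9)
Mul(K, A) = Mul(-1711, 9) = -15399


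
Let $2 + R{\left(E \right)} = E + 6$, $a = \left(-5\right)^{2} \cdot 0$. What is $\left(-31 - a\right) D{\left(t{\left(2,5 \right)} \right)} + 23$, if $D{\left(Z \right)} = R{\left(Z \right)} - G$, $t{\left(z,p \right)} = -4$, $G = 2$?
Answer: $85$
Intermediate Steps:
$a = 0$ ($a = 25 \cdot 0 = 0$)
$R{\left(E \right)} = 4 + E$ ($R{\left(E \right)} = -2 + \left(E + 6\right) = -2 + \left(6 + E\right) = 4 + E$)
$D{\left(Z \right)} = 2 + Z$ ($D{\left(Z \right)} = \left(4 + Z\right) - 2 = 2 + Z$)
$\left(-31 - a\right) D{\left(t{\left(2,5 \right)} \right)} + 23 = \left(-31 - 0\right) \left(2 - 4\right) + 23 = \left(-31 + 0\right) \left(-2\right) + 23 = \left(-31\right) \left(-2\right) + 23 = 62 + 23 = 85$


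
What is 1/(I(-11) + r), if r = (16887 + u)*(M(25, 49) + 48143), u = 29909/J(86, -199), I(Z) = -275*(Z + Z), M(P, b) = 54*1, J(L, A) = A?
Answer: 199/160526324938 ≈ 1.2397e-9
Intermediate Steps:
M(P, b) = 54
I(Z) = -550*Z
u = -29909/199 (u = 29909/(-199) = 29909*(-1/199) = -29909/199 ≈ -150.30)
r = 160525120988/199 (r = (16887 - 29909/199)*(54 + 48143) = (3330604/199)*48197 = 160525120988/199 ≈ 8.0666e+8)
1/(I(-11) + r) = 1/(-550*(-11) + 160525120988/199) = 1/(6050 + 160525120988/199) = 1/(160526324938/199) = 199/160526324938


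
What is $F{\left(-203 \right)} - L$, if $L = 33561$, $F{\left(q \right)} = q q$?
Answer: $7648$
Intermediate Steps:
$F{\left(q \right)} = q^{2}$
$F{\left(-203 \right)} - L = \left(-203\right)^{2} - 33561 = 41209 - 33561 = 7648$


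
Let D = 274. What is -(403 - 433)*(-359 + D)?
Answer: -2550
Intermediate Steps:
-(403 - 433)*(-359 + D) = -(403 - 433)*(-359 + 274) = -(-30)*(-85) = -1*2550 = -2550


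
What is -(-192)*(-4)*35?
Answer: -26880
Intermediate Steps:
-(-192)*(-4)*35 = -24*32*35 = -768*35 = -26880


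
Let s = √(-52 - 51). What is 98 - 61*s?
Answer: 98 - 61*I*√103 ≈ 98.0 - 619.08*I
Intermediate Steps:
s = I*√103 (s = √(-103) = I*√103 ≈ 10.149*I)
98 - 61*s = 98 - 61*I*√103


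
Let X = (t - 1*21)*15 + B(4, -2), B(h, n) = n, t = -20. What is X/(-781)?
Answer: 617/781 ≈ 0.79001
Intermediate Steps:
X = -617 (X = (-20 - 1*21)*15 - 2 = (-20 - 21)*15 - 2 = -41*15 - 2 = -615 - 2 = -617)
X/(-781) = -617/(-781) = -617*(-1/781) = 617/781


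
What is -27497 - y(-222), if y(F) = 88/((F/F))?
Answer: -27585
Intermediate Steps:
y(F) = 88 (y(F) = 88/1 = 88*1 = 88)
-27497 - y(-222) = -27497 - 1*88 = -27497 - 88 = -27585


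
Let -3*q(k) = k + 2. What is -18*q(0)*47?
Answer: 564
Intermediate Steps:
q(k) = -⅔ - k/3 (q(k) = -(k + 2)/3 = -(2 + k)/3 = -⅔ - k/3)
-18*q(0)*47 = -18*(-⅔ - ⅓*0)*47 = -18*(-⅔ + 0)*47 = -18*(-⅔)*47 = 12*47 = 564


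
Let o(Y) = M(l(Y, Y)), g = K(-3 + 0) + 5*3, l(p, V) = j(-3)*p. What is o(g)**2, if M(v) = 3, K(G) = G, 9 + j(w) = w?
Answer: 9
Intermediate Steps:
j(w) = -9 + w
l(p, V) = -12*p (l(p, V) = (-9 - 3)*p = -12*p)
g = 12 (g = (-3 + 0) + 5*3 = -3 + 15 = 12)
o(Y) = 3
o(g)**2 = 3**2 = 9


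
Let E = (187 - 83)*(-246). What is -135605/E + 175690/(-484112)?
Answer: 3822072175/774095088 ≈ 4.9375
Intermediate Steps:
E = -25584 (E = 104*(-246) = -25584)
-135605/E + 175690/(-484112) = -135605/(-25584) + 175690/(-484112) = -135605*(-1/25584) + 175690*(-1/484112) = 135605/25584 - 87845/242056 = 3822072175/774095088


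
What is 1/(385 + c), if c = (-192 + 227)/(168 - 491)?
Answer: 323/124320 ≈ 0.0025981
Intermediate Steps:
c = -35/323 (c = 35/(-323) = 35*(-1/323) = -35/323 ≈ -0.10836)
1/(385 + c) = 1/(385 - 35/323) = 1/(124320/323) = 323/124320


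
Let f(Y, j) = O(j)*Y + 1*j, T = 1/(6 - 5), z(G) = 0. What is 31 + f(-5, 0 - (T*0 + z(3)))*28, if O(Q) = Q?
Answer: 31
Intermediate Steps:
T = 1 (T = 1/1 = 1)
f(Y, j) = j + Y*j (f(Y, j) = j*Y + 1*j = Y*j + j = j + Y*j)
31 + f(-5, 0 - (T*0 + z(3)))*28 = 31 + ((0 - (1*0 + 0))*(1 - 5))*28 = 31 + ((0 - (0 + 0))*(-4))*28 = 31 + ((0 - 1*0)*(-4))*28 = 31 + ((0 + 0)*(-4))*28 = 31 + (0*(-4))*28 = 31 + 0*28 = 31 + 0 = 31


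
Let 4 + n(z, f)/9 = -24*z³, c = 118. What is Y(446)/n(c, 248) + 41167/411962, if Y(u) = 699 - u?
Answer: 7304928048965/73101616283988 ≈ 0.099928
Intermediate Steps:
n(z, f) = -36 - 216*z³ (n(z, f) = -36 + 9*(-24*z³) = -36 - 216*z³)
Y(446)/n(c, 248) + 41167/411962 = (699 - 1*446)/(-36 - 216*118³) + 41167/411962 = (699 - 446)/(-36 - 216*1643032) + 41167*(1/411962) = 253/(-36 - 354894912) + 41167/411962 = 253/(-354894948) + 41167/411962 = 253*(-1/354894948) + 41167/411962 = -253/354894948 + 41167/411962 = 7304928048965/73101616283988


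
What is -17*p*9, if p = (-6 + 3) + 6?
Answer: -459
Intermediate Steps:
p = 3 (p = -3 + 6 = 3)
-17*p*9 = -17*3*9 = -51*9 = -459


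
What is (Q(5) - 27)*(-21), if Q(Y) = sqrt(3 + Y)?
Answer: 567 - 42*sqrt(2) ≈ 507.60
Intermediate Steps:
(Q(5) - 27)*(-21) = (sqrt(3 + 5) - 27)*(-21) = (sqrt(8) - 27)*(-21) = (2*sqrt(2) - 27)*(-21) = (-27 + 2*sqrt(2))*(-21) = 567 - 42*sqrt(2)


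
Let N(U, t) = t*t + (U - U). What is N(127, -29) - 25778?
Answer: -24937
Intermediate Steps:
N(U, t) = t**2 (N(U, t) = t**2 + 0 = t**2)
N(127, -29) - 25778 = (-29)**2 - 25778 = 841 - 25778 = -24937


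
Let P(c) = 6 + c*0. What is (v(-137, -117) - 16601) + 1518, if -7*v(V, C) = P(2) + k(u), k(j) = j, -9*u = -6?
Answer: -316763/21 ≈ -15084.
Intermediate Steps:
u = 2/3 (u = -1/9*(-6) = 2/3 ≈ 0.66667)
P(c) = 6 (P(c) = 6 + 0 = 6)
v(V, C) = -20/21 (v(V, C) = -(6 + 2/3)/7 = -1/7*20/3 = -20/21)
(v(-137, -117) - 16601) + 1518 = (-20/21 - 16601) + 1518 = -348641/21 + 1518 = -316763/21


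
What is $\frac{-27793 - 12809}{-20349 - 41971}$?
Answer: $\frac{20301}{31160} \approx 0.65151$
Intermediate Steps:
$\frac{-27793 - 12809}{-20349 - 41971} = - \frac{40602}{-62320} = \left(-40602\right) \left(- \frac{1}{62320}\right) = \frac{20301}{31160}$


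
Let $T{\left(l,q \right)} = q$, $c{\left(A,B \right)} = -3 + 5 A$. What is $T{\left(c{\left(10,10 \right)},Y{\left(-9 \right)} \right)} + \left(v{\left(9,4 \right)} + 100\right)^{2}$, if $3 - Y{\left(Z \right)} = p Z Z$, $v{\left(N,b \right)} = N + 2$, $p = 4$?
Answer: $12000$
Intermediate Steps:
$v{\left(N,b \right)} = 2 + N$
$Y{\left(Z \right)} = 3 - 4 Z^{2}$ ($Y{\left(Z \right)} = 3 - 4 Z Z = 3 - 4 Z^{2}$)
$T{\left(c{\left(10,10 \right)},Y{\left(-9 \right)} \right)} + \left(v{\left(9,4 \right)} + 100\right)^{2} = \left(3 - 4 \left(-9\right)^{2}\right) + \left(\left(2 + 9\right) + 100\right)^{2} = \left(3 - 324\right) + \left(11 + 100\right)^{2} = \left(3 - 324\right) + 111^{2} = -321 + 12321 = 12000$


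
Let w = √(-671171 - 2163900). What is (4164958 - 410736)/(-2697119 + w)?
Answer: -5062791743209/3637226867616 - 1877111*I*√2835071/3637226867616 ≈ -1.3919 - 0.00086896*I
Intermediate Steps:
w = I*√2835071 (w = √(-2835071) = I*√2835071 ≈ 1683.8*I)
(4164958 - 410736)/(-2697119 + w) = (4164958 - 410736)/(-2697119 + I*√2835071) = 3754222/(-2697119 + I*√2835071)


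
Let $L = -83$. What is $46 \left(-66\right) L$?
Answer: $251988$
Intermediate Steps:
$46 \left(-66\right) L = 46 \left(-66\right) \left(-83\right) = \left(-3036\right) \left(-83\right) = 251988$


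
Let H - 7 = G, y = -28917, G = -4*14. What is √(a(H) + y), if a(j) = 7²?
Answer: 2*I*√7217 ≈ 169.91*I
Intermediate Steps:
G = -56
H = -49 (H = 7 - 56 = -49)
a(j) = 49
√(a(H) + y) = √(49 - 28917) = √(-28868) = 2*I*√7217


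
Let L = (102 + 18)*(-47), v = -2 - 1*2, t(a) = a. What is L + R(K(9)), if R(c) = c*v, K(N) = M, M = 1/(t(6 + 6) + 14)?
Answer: -73322/13 ≈ -5640.2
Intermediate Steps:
v = -4 (v = -2 - 2 = -4)
L = -5640 (L = 120*(-47) = -5640)
M = 1/26 (M = 1/((6 + 6) + 14) = 1/(12 + 14) = 1/26 ≈ 0.038462)
K(N) = 1/26
R(c) = -4*c (R(c) = c*(-4) = -4*c)
L + R(K(9)) = -5640 - 4*1/26 = -5640 - 2/13 = -73322/13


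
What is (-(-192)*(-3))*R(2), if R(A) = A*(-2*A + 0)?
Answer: 4608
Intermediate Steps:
R(A) = -2*A² (R(A) = A*(-2*A) = -2*A²)
(-(-192)*(-3))*R(2) = (-(-192)*(-3))*(-2*2²) = (-16*36)*(-2*4) = -576*(-8) = 4608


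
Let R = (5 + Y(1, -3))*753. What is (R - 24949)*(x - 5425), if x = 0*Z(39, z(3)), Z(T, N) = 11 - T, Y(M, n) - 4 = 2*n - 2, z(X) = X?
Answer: 131263300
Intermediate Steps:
Y(M, n) = 2 + 2*n (Y(M, n) = 4 + (2*n - 2) = 4 + (-2 + 2*n) = 2 + 2*n)
R = 753 (R = (5 + (2 + 2*(-3)))*753 = (5 + (2 - 6))*753 = (5 - 4)*753 = 1*753 = 753)
x = 0 (x = 0*(11 - 1*39) = 0*(11 - 39) = 0*(-28) = 0)
(R - 24949)*(x - 5425) = (753 - 24949)*(0 - 5425) = -24196*(-5425) = 131263300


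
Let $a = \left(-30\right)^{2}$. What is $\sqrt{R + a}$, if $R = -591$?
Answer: $\sqrt{309} \approx 17.578$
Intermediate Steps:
$a = 900$
$\sqrt{R + a} = \sqrt{-591 + 900} = \sqrt{309}$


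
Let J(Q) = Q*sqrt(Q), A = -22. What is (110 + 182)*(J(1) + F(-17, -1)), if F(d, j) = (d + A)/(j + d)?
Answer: 2774/3 ≈ 924.67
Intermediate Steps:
F(d, j) = (-22 + d)/(d + j) (F(d, j) = (d - 22)/(j + d) = (-22 + d)/(d + j))
J(Q) = Q**(3/2)
(110 + 182)*(J(1) + F(-17, -1)) = (110 + 182)*(1**(3/2) + (-22 - 17)/(-17 - 1)) = 292*(1 - 39/(-18)) = 292*(1 - 1/18*(-39)) = 292*(1 + 13/6) = 292*(19/6) = 2774/3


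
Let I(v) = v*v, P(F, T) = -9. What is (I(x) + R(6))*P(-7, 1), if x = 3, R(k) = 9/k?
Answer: -189/2 ≈ -94.500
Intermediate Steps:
I(v) = v**2
(I(x) + R(6))*P(-7, 1) = (3**2 + 9/6)*(-9) = (9 + 9*(1/6))*(-9) = (9 + 3/2)*(-9) = (21/2)*(-9) = -189/2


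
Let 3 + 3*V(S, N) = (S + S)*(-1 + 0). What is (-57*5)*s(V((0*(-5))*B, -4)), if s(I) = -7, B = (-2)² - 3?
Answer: 1995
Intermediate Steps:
B = 1 (B = 4 - 3 = 1)
V(S, N) = -1 - 2*S/3 (V(S, N) = -1 + ((S + S)*(-1 + 0))/3 = -1 + ((2*S)*(-1))/3 = -1 + (-2*S)/3 = -1 - 2*S/3)
(-57*5)*s(V((0*(-5))*B, -4)) = -57*5*(-7) = -285*(-7) = 1995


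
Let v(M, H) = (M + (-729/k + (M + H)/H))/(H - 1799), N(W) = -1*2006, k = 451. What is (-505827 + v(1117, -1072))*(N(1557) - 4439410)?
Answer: 129932283695580543835/57835338 ≈ 2.2466e+12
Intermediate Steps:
N(W) = -2006
v(M, H) = (-729/451 + M + (H + M)/H)/(-1799 + H) (v(M, H) = (M + (-729/451 + (M + H)/H))/(H - 1799) = (M + (-729*1/451 + (H + M)/H))/(-1799 + H) = (M + (-729/451 + (H + M)/H))/(-1799 + H) = (-729/451 + M + (H + M)/H)/(-1799 + H))
(-505827 + v(1117, -1072))*(N(1557) - 4439410) = (-505827 + (1117 - 278/451*(-1072) - 1072*1117)/((-1072)*(-1799 - 1072)))*(-2006 - 4439410) = (-505827 - 1/1072*(1117 + 298016/451 - 1197424)/(-2871))*(-4441416) = (-505827 - 1/1072*(-1/2871)*(-539236441/451))*(-4441416) = (-505827 - 539236441/1388048112)*(-4441416) = -702112751585065/1388048112*(-4441416) = 129932283695580543835/57835338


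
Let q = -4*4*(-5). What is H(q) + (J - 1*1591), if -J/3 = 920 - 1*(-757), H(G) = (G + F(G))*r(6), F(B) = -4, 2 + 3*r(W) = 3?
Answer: -19790/3 ≈ -6596.7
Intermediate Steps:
r(W) = ⅓ (r(W) = -⅔ + (⅓)*3 = -⅔ + 1 = ⅓)
q = 80 (q = -16*(-5) = 80)
H(G) = -4/3 + G/3 (H(G) = (G - 4)*(⅓) = (-4 + G)*(⅓) = -4/3 + G/3)
J = -5031 (J = -3*(920 - 1*(-757)) = -3*(920 + 757) = -3*1677 = -5031)
H(q) + (J - 1*1591) = (-4/3 + (⅓)*80) + (-5031 - 1*1591) = (-4/3 + 80/3) + (-5031 - 1591) = 76/3 - 6622 = -19790/3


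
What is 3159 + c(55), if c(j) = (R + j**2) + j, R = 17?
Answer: 6256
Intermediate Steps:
c(j) = 17 + j + j**2 (c(j) = (17 + j**2) + j = 17 + j + j**2)
3159 + c(55) = 3159 + (17 + 55 + 55**2) = 3159 + (17 + 55 + 3025) = 3159 + 3097 = 6256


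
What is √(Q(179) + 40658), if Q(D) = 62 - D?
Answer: √40541 ≈ 201.35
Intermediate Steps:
√(Q(179) + 40658) = √((62 - 1*179) + 40658) = √((62 - 179) + 40658) = √(-117 + 40658) = √40541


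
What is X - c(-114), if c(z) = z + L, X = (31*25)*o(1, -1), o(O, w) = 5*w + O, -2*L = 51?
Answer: -5921/2 ≈ -2960.5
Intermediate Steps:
L = -51/2 (L = -½*51 = -51/2 ≈ -25.500)
o(O, w) = O + 5*w
X = -3100 (X = (31*25)*(1 + 5*(-1)) = 775*(1 - 5) = 775*(-4) = -3100)
c(z) = -51/2 + z (c(z) = z - 51/2 = -51/2 + z)
X - c(-114) = -3100 - (-51/2 - 114) = -3100 - 1*(-279/2) = -3100 + 279/2 = -5921/2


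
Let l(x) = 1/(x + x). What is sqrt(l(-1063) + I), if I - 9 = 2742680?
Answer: sqrt(12396614184438)/2126 ≈ 1656.1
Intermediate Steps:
I = 2742689 (I = 9 + 2742680 = 2742689)
l(x) = 1/(2*x)
sqrt(l(-1063) + I) = sqrt((1/2)/(-1063) + 2742689) = sqrt((1/2)*(-1/1063) + 2742689) = sqrt(-1/2126 + 2742689) = sqrt(5830956813/2126) = sqrt(12396614184438)/2126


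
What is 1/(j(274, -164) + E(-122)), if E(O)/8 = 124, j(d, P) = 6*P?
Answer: ⅛ ≈ 0.12500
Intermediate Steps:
E(O) = 992 (E(O) = 8*124 = 992)
1/(j(274, -164) + E(-122)) = 1/(6*(-164) + 992) = 1/(-984 + 992) = 1/8 = ⅛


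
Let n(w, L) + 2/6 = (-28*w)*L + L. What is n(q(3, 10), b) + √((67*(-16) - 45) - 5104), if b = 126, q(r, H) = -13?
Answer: 137969/3 + I*√6221 ≈ 45990.0 + 78.873*I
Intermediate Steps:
n(w, L) = -⅓ + L - 28*L*w (n(w, L) = -⅓ + ((-28*w)*L + L) = -⅓ + (-28*L*w + L) = -⅓ + (L - 28*L*w) = -⅓ + L - 28*L*w)
n(q(3, 10), b) + √((67*(-16) - 45) - 5104) = (-⅓ + 126 - 28*126*(-13)) + √((67*(-16) - 45) - 5104) = (-⅓ + 126 + 45864) + √((-1072 - 45) - 5104) = 137969/3 + √(-1117 - 5104) = 137969/3 + √(-6221) = 137969/3 + I*√6221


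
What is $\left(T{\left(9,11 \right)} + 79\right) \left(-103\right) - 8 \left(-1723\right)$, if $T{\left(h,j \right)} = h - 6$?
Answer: $5338$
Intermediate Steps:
$T{\left(h,j \right)} = -6 + h$
$\left(T{\left(9,11 \right)} + 79\right) \left(-103\right) - 8 \left(-1723\right) = \left(\left(-6 + 9\right) + 79\right) \left(-103\right) - 8 \left(-1723\right) = \left(3 + 79\right) \left(-103\right) - -13784 = 82 \left(-103\right) + 13784 = -8446 + 13784 = 5338$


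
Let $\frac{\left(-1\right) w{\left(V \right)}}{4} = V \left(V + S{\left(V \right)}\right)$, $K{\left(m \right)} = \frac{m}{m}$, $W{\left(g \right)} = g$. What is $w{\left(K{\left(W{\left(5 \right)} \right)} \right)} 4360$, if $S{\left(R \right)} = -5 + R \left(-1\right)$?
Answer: $87200$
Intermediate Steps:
$S{\left(R \right)} = -5 - R$
$K{\left(m \right)} = 1$
$w{\left(V \right)} = 20 V$ ($w{\left(V \right)} = - 4 V \left(V - \left(5 + V\right)\right) = - 4 V \left(-5\right) = - 4 \left(- 5 V\right) = 20 V$)
$w{\left(K{\left(W{\left(5 \right)} \right)} \right)} 4360 = 20 \cdot 1 \cdot 4360 = 20 \cdot 4360 = 87200$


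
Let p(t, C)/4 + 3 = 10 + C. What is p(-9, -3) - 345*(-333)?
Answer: 114901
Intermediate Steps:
p(t, C) = 28 + 4*C (p(t, C) = -12 + 4*(10 + C) = -12 + (40 + 4*C) = 28 + 4*C)
p(-9, -3) - 345*(-333) = (28 + 4*(-3)) - 345*(-333) = (28 - 12) + 114885 = 16 + 114885 = 114901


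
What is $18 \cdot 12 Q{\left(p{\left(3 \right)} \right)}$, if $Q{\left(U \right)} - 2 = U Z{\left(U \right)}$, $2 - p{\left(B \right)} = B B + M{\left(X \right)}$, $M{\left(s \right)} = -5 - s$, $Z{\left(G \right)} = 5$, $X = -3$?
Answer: $-4968$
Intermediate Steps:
$p{\left(B \right)} = 4 - B^{2}$ ($p{\left(B \right)} = 2 - \left(B B - 2\right) = 2 - \left(B^{2} + \left(-5 + 3\right)\right) = 2 - \left(B^{2} - 2\right) = 2 - \left(-2 + B^{2}\right) = 4 - B^{2}$)
$Q{\left(U \right)} = 2 + 5 U$ ($Q{\left(U \right)} = 2 + U 5 = 2 + 5 U$)
$18 \cdot 12 Q{\left(p{\left(3 \right)} \right)} = 18 \cdot 12 \left(2 + 5 \left(4 - 3^{2}\right)\right) = 216 \left(2 + 5 \left(4 - 9\right)\right) = 216 \left(2 + 5 \left(-5\right)\right) = 216 \left(2 - 25\right) = 216 \left(-23\right) = -4968$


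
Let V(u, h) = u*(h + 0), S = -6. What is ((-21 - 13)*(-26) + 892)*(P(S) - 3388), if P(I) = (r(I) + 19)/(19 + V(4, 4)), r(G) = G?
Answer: -210574992/35 ≈ -6.0164e+6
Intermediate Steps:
V(u, h) = h*u (V(u, h) = u*h = h*u)
P(I) = 19/35 + I/35 (P(I) = (I + 19)/(19 + 4*4) = (19 + I)/(19 + 16) = (19 + I)/35 = (19 + I)*(1/35) = 19/35 + I/35)
((-21 - 13)*(-26) + 892)*(P(S) - 3388) = ((-21 - 13)*(-26) + 892)*((19/35 + (1/35)*(-6)) - 3388) = (-34*(-26) + 892)*((19/35 - 6/35) - 3388) = (884 + 892)*(13/35 - 3388) = 1776*(-118567/35) = -210574992/35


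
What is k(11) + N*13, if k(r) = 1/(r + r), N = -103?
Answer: -29457/22 ≈ -1339.0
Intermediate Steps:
k(r) = 1/(2*r)
k(11) + N*13 = (½)/11 - 103*13 = (½)*(1/11) - 1339 = 1/22 - 1339 = -29457/22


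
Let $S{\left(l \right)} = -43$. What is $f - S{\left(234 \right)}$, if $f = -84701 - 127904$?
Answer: $-212562$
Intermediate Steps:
$f = -212605$ ($f = -84701 - 127904 = -212605$)
$f - S{\left(234 \right)} = -212605 - -43 = -212605 + 43 = -212562$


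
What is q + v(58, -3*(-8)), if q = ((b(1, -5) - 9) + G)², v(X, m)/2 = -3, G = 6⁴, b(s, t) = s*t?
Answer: 1643518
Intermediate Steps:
G = 1296
v(X, m) = -6 (v(X, m) = 2*(-3) = -6)
q = 1643524 (q = ((1*(-5) - 9) + 1296)² = ((-5 - 9) + 1296)² = (-14 + 1296)² = 1282² = 1643524)
q + v(58, -3*(-8)) = 1643524 - 6 = 1643518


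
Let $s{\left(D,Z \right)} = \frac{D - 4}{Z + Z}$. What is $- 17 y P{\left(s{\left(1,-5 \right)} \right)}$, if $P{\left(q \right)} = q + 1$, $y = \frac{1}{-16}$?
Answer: $\frac{221}{160} \approx 1.3813$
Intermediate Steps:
$y = - \frac{1}{16} \approx -0.0625$
$s{\left(D,Z \right)} = \frac{-4 + D}{2 Z}$
$P{\left(q \right)} = 1 + q$
$- 17 y P{\left(s{\left(1,-5 \right)} \right)} = \left(-17\right) \left(- \frac{1}{16}\right) \left(1 + \frac{-4 + 1}{2 \left(-5\right)}\right) = \frac{17 \left(1 + \frac{1}{2} \left(- \frac{1}{5}\right) \left(-3\right)\right)}{16} = \frac{17 \left(1 + \frac{3}{10}\right)}{16} = \frac{17}{16} \cdot \frac{13}{10} = \frac{221}{160}$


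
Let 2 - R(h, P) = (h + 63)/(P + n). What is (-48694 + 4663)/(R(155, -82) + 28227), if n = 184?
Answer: -2245581/1439570 ≈ -1.5599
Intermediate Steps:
R(h, P) = 2 - (63 + h)/(184 + P) (R(h, P) = 2 - (h + 63)/(P + 184) = 2 - (63 + h)/(184 + P))
(-48694 + 4663)/(R(155, -82) + 28227) = (-48694 + 4663)/((305 - 1*155 + 2*(-82))/(184 - 82) + 28227) = -44031/((305 - 155 - 164)/102 + 28227) = -44031/((1/102)*(-14) + 28227) = -44031/(-7/51 + 28227) = -44031/1439570/51 = -44031*51/1439570 = -2245581/1439570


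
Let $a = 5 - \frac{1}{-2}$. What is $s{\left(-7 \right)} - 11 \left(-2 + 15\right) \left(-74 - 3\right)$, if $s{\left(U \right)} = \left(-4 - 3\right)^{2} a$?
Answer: $\frac{22561}{2} \approx 11281.0$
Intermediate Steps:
$a = \frac{11}{2}$ ($a = 5 - - \frac{1}{2} = 5 + \frac{1}{2} = \frac{11}{2} \approx 5.5$)
$s{\left(U \right)} = \frac{539}{2}$ ($s{\left(U \right)} = \left(-4 - 3\right)^{2} \cdot \frac{11}{2} = \left(-7\right)^{2} \cdot \frac{11}{2} = 49 \cdot \frac{11}{2} = \frac{539}{2}$)
$s{\left(-7 \right)} - 11 \left(-2 + 15\right) \left(-74 - 3\right) = \frac{539}{2} - 11 \left(-2 + 15\right) \left(-74 - 3\right) = \frac{539}{2} - 11 \cdot 13 \left(-77\right) = \frac{539}{2} - -11011 = \frac{539}{2} + 11011 = \frac{22561}{2}$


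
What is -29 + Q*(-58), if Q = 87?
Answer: -5075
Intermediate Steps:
-29 + Q*(-58) = -29 + 87*(-58) = -29 - 5046 = -5075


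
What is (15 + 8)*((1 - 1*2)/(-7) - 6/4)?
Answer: -437/14 ≈ -31.214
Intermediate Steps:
(15 + 8)*((1 - 1*2)/(-7) - 6/4) = 23*((1 - 2)*(-1/7) - 6*1/4) = 23*(-1*(-1/7) - 3/2) = 23*(1/7 - 3/2) = 23*(-19/14) = -437/14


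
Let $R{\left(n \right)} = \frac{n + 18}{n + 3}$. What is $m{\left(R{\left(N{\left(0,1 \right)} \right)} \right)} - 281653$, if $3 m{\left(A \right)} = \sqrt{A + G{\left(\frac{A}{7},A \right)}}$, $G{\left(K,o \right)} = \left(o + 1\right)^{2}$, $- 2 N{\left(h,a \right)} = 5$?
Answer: $-281653 + \frac{\sqrt{1055}}{3} \approx -2.8164 \cdot 10^{5}$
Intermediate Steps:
$N{\left(h,a \right)} = - \frac{5}{2}$ ($N{\left(h,a \right)} = \left(- \frac{1}{2}\right) 5 = - \frac{5}{2}$)
$R{\left(n \right)} = \frac{18 + n}{3 + n}$
$G{\left(K,o \right)} = \left(1 + o\right)^{2}$
$m{\left(A \right)} = \frac{\sqrt{A + \left(1 + A\right)^{2}}}{3}$
$m{\left(R{\left(N{\left(0,1 \right)} \right)} \right)} - 281653 = \frac{\sqrt{\frac{18 - \frac{5}{2}}{3 - \frac{5}{2}} + \left(1 + \frac{18 - \frac{5}{2}}{3 - \frac{5}{2}}\right)^{2}}}{3} - 281653 = \frac{\sqrt{\frac{1}{\frac{1}{2}} \cdot \frac{31}{2} + \left(1 + \frac{1}{\frac{1}{2}} \cdot \frac{31}{2}\right)^{2}}}{3} - 281653 = \frac{\sqrt{2 \cdot \frac{31}{2} + \left(1 + 2 \cdot \frac{31}{2}\right)^{2}}}{3} - 281653 = \frac{\sqrt{31 + \left(1 + 31\right)^{2}}}{3} - 281653 = \frac{\sqrt{31 + 32^{2}}}{3} - 281653 = \frac{\sqrt{31 + 1024}}{3} - 281653 = \frac{\sqrt{1055}}{3} - 281653 = -281653 + \frac{\sqrt{1055}}{3}$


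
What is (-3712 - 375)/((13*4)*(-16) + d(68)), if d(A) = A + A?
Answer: 4087/696 ≈ 5.8721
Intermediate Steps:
d(A) = 2*A
(-3712 - 375)/((13*4)*(-16) + d(68)) = (-3712 - 375)/((13*4)*(-16) + 2*68) = -4087/(52*(-16) + 136) = -4087/(-832 + 136) = -4087/(-696) = -4087*(-1/696) = 4087/696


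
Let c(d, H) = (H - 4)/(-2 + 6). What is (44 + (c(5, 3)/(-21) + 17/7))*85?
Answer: 331585/84 ≈ 3947.4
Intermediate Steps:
c(d, H) = -1 + H/4 (c(d, H) = (-4 + H)/4 = (-4 + H)*(1/4) = -1 + H/4)
(44 + (c(5, 3)/(-21) + 17/7))*85 = (44 + ((-1 + (1/4)*3)/(-21) + 17/7))*85 = (44 + ((-1 + 3/4)*(-1/21) + 17*(1/7)))*85 = (44 + (-1/4*(-1/21) + 17/7))*85 = (44 + (1/84 + 17/7))*85 = (44 + 205/84)*85 = (3901/84)*85 = 331585/84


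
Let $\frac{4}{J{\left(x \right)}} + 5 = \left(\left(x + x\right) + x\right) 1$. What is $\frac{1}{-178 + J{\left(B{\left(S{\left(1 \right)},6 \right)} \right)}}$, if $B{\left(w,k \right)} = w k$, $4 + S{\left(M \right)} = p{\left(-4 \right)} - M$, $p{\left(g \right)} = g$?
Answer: $- \frac{167}{29730} \approx -0.0056172$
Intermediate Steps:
$S{\left(M \right)} = -8 - M$ ($S{\left(M \right)} = -4 - \left(4 + M\right) = -8 - M$)
$B{\left(w,k \right)} = k w$
$J{\left(x \right)} = \frac{4}{-5 + 3 x}$ ($J{\left(x \right)} = \frac{4}{-5 + \left(\left(x + x\right) + x\right) 1} = \frac{4}{-5 + \left(2 x + x\right) 1} = \frac{4}{-5 + 3 x 1} = \frac{4}{-5 + 3 x}$)
$\frac{1}{-178 + J{\left(B{\left(S{\left(1 \right)},6 \right)} \right)}} = \frac{1}{-178 + \frac{4}{-5 + 3 \cdot 6 \left(-8 - 1\right)}} = \frac{1}{-178 + \frac{4}{-5 + 3 \cdot 6 \left(-9\right)}} = \frac{1}{-178 + \frac{4}{-5 + 3 \left(-54\right)}} = \frac{1}{-178 + \frac{4}{-5 - 162}} = \frac{1}{-178 + \frac{4}{-167}} = \frac{1}{-178 + 4 \left(- \frac{1}{167}\right)} = \frac{1}{-178 - \frac{4}{167}} = \frac{1}{- \frac{29730}{167}} = - \frac{167}{29730}$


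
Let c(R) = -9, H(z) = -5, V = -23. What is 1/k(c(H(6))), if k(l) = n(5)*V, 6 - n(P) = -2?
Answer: -1/184 ≈ -0.0054348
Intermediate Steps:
n(P) = 8 (n(P) = 6 - 1*(-2) = 6 + 2 = 8)
k(l) = -184 (k(l) = 8*(-23) = -184)
1/k(c(H(6))) = 1/(-184) = -1/184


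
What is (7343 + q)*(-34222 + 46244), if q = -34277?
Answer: -323800548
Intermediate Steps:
(7343 + q)*(-34222 + 46244) = (7343 - 34277)*(-34222 + 46244) = -26934*12022 = -323800548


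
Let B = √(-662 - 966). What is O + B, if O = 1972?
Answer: 1972 + 2*I*√407 ≈ 1972.0 + 40.349*I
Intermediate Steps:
B = 2*I*√407 (B = √(-1628) = 2*I*√407 ≈ 40.349*I)
O + B = 1972 + 2*I*√407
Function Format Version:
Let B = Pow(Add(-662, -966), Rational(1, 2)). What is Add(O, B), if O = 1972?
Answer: Add(1972, Mul(2, I, Pow(407, Rational(1, 2)))) ≈ Add(1972.0, Mul(40.349, I))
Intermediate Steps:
B = Mul(2, I, Pow(407, Rational(1, 2))) (B = Pow(-1628, Rational(1, 2)) = Mul(2, I, Pow(407, Rational(1, 2))) ≈ Mul(40.349, I))
Add(O, B) = Add(1972, Mul(2, I, Pow(407, Rational(1, 2))))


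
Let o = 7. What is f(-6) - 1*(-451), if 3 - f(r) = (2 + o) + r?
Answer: 451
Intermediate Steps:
f(r) = -6 - r (f(r) = 3 - ((2 + 7) + r) = 3 - (9 + r) = 3 + (-9 - r) = -6 - r)
f(-6) - 1*(-451) = (-6 - 1*(-6)) - 1*(-451) = (-6 + 6) + 451 = 0 + 451 = 451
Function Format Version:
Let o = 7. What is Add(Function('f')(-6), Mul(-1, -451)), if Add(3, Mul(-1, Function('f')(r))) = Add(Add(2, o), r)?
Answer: 451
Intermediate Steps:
Function('f')(r) = Add(-6, Mul(-1, r)) (Function('f')(r) = Add(3, Mul(-1, Add(Add(2, 7), r))) = Add(3, Mul(-1, Add(9, r))) = Add(3, Add(-9, Mul(-1, r))) = Add(-6, Mul(-1, r)))
Add(Function('f')(-6), Mul(-1, -451)) = Add(Add(-6, Mul(-1, -6)), Mul(-1, -451)) = Add(Add(-6, 6), 451) = Add(0, 451) = 451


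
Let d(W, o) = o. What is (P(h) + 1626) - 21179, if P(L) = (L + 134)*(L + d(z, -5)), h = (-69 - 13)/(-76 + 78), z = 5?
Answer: -23831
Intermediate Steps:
h = -41 (h = -82/2 = -82*½ = -41)
P(L) = (-5 + L)*(134 + L) (P(L) = (L + 134)*(L - 5) = (134 + L)*(-5 + L) = (-5 + L)*(134 + L))
(P(h) + 1626) - 21179 = ((-670 + (-41)² + 129*(-41)) + 1626) - 21179 = ((-670 + 1681 - 5289) + 1626) - 21179 = (-4278 + 1626) - 21179 = -2652 - 21179 = -23831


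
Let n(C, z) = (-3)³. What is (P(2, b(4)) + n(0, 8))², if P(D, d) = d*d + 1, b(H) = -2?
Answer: 484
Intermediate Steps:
n(C, z) = -27
P(D, d) = 1 + d² (P(D, d) = d² + 1 = 1 + d²)
(P(2, b(4)) + n(0, 8))² = ((1 + (-2)²) - 27)² = ((1 + 4) - 27)² = (5 - 27)² = (-22)² = 484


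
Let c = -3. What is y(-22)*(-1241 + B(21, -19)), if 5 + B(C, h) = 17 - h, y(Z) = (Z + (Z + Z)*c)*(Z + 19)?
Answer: 399300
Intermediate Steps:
y(Z) = -5*Z*(19 + Z) (y(Z) = (Z + (Z + Z)*(-3))*(Z + 19) = (Z + (2*Z)*(-3))*(19 + Z) = (Z - 6*Z)*(19 + Z) = (-5*Z)*(19 + Z) = -5*Z*(19 + Z))
B(C, h) = 12 - h (B(C, h) = -5 + (17 - h) = 12 - h)
y(-22)*(-1241 + B(21, -19)) = (5*(-22)*(-19 - 1*(-22)))*(-1241 + (12 - 1*(-19))) = (5*(-22)*(-19 + 22))*(-1241 + (12 + 19)) = (5*(-22)*3)*(-1241 + 31) = -330*(-1210) = 399300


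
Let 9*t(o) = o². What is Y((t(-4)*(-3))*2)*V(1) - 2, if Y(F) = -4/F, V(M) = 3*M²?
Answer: -7/8 ≈ -0.87500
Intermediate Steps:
t(o) = o²/9
Y((t(-4)*(-3))*2)*V(1) - 2 = (-4/((((⅑)*(-4)²)*(-3))*2))*(3*1²) - 2 = (-4/((((⅑)*16)*(-3))*2))*(3*1) - 2 = -4/(((16/9)*(-3))*2)*3 - 2 = -4/((-16/3*2))*3 - 2 = -4/(-32/3)*3 - 2 = -4*(-3/32)*3 - 2 = (3/8)*3 - 2 = 9/8 - 2 = -7/8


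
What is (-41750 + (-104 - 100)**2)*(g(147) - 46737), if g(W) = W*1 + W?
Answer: 6223362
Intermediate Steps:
g(W) = 2*W (g(W) = W + W = 2*W)
(-41750 + (-104 - 100)**2)*(g(147) - 46737) = (-41750 + (-104 - 100)**2)*(2*147 - 46737) = (-41750 + (-204)**2)*(294 - 46737) = (-41750 + 41616)*(-46443) = -134*(-46443) = 6223362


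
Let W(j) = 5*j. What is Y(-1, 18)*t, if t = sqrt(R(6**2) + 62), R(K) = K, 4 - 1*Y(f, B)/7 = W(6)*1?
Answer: -1274*sqrt(2) ≈ -1801.7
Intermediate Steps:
Y(f, B) = -182 (Y(f, B) = 28 - 7*5*6 = 28 - 210 = -182)
t = 7*sqrt(2) (t = sqrt(6**2 + 62) = sqrt(36 + 62) = sqrt(98) = 7*sqrt(2) ≈ 9.8995)
Y(-1, 18)*t = -1274*sqrt(2)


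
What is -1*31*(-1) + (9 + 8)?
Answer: 48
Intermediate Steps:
-1*31*(-1) + (9 + 8) = -31*(-1) + 17 = 31 + 17 = 48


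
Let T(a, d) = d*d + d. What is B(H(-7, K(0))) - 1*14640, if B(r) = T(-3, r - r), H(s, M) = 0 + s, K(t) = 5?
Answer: -14640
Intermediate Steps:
H(s, M) = s
T(a, d) = d + d² (T(a, d) = d² + d = d + d²)
B(r) = 0 (B(r) = (r - r)*(1 + (r - r)) = 0*(1 + 0) = 0*1 = 0)
B(H(-7, K(0))) - 1*14640 = 0 - 1*14640 = 0 - 14640 = -14640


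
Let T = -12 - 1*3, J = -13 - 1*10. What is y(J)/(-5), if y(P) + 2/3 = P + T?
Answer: 116/15 ≈ 7.7333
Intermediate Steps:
J = -23 (J = -13 - 10 = -23)
T = -15 (T = -12 - 3 = -15)
y(P) = -47/3 + P (y(P) = -⅔ + (P - 15) = -⅔ + (-15 + P) = -47/3 + P)
y(J)/(-5) = (-47/3 - 23)/(-5) = -116/3*(-⅕) = 116/15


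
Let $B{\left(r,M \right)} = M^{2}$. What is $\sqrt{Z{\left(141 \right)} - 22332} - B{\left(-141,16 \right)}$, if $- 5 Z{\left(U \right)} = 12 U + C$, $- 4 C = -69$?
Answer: $-256 + \frac{i \sqrt{2267385}}{10} \approx -256.0 + 150.58 i$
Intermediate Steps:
$C = \frac{69}{4}$ ($C = \left(- \frac{1}{4}\right) \left(-69\right) = \frac{69}{4} \approx 17.25$)
$Z{\left(U \right)} = - \frac{69}{20} - \frac{12 U}{5}$ ($Z{\left(U \right)} = - \frac{12 U + \frac{69}{4}}{5} = - \frac{\frac{69}{4} + 12 U}{5} = - \frac{69}{20} - \frac{12 U}{5}$)
$\sqrt{Z{\left(141 \right)} - 22332} - B{\left(-141,16 \right)} = \sqrt{\left(- \frac{69}{20} - \frac{1692}{5}\right) - 22332} - 16^{2} = \sqrt{\left(- \frac{69}{20} - \frac{1692}{5}\right) - 22332} - 256 = \sqrt{- \frac{6837}{20} - 22332} - 256 = \sqrt{- \frac{453477}{20}} - 256 = \frac{i \sqrt{2267385}}{10} - 256 = -256 + \frac{i \sqrt{2267385}}{10}$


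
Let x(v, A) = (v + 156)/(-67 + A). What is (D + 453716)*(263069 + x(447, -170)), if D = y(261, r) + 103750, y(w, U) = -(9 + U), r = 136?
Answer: 11582384352250/79 ≈ 1.4661e+11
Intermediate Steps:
x(v, A) = (156 + v)/(-67 + A)
y(w, U) = -9 - U
D = 103605 (D = (-9 - 1*136) + 103750 = (-9 - 136) + 103750 = -145 + 103750 = 103605)
(D + 453716)*(263069 + x(447, -170)) = (103605 + 453716)*(263069 + (156 + 447)/(-67 - 170)) = 557321*(263069 + 603/(-237)) = 557321*(263069 - 1/237*603) = 557321*(263069 - 201/79) = 557321*(20782250/79) = 11582384352250/79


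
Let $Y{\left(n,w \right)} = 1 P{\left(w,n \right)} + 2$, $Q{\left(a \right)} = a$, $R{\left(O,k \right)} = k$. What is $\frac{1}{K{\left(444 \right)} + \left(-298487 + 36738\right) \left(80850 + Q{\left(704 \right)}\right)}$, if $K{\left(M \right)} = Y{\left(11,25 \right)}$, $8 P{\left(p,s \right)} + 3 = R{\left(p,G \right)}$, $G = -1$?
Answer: $- \frac{2}{42693355889} \approx -4.6846 \cdot 10^{-11}$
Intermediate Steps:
$P{\left(p,s \right)} = - \frac{1}{2}$ ($P{\left(p,s \right)} = - \frac{3}{8} + \frac{1}{8} \left(-1\right) = - \frac{3}{8} - \frac{1}{8} = - \frac{1}{2}$)
$Y{\left(n,w \right)} = \frac{3}{2}$ ($Y{\left(n,w \right)} = 1 \left(- \frac{1}{2}\right) + 2 = - \frac{1}{2} + 2 = \frac{3}{2}$)
$K{\left(M \right)} = \frac{3}{2}$
$\frac{1}{K{\left(444 \right)} + \left(-298487 + 36738\right) \left(80850 + Q{\left(704 \right)}\right)} = \frac{1}{\frac{3}{2} + \left(-298487 + 36738\right) \left(80850 + 704\right)} = \frac{1}{\frac{3}{2} - 21346677946} = \frac{1}{- \frac{42693355889}{2}} = - \frac{2}{42693355889}$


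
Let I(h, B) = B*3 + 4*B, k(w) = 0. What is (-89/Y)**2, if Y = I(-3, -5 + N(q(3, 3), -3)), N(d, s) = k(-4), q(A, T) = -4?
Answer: 7921/1225 ≈ 6.4661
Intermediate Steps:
N(d, s) = 0
I(h, B) = 7*B (I(h, B) = 3*B + 4*B = 7*B)
Y = -35 (Y = 7*(-5 + 0) = 7*(-5) = -35)
(-89/Y)**2 = (-89/(-35))**2 = (-89*(-1/35))**2 = (89/35)**2 = 7921/1225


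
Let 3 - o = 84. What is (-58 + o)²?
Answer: 19321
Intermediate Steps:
o = -81 (o = 3 - 1*84 = 3 - 84 = -81)
(-58 + o)² = (-58 - 81)² = (-139)² = 19321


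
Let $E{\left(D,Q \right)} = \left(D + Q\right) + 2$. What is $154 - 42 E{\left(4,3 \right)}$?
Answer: $-224$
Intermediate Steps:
$E{\left(D,Q \right)} = 2 + D + Q$
$154 - 42 E{\left(4,3 \right)} = 154 - 42 \left(2 + 4 + 3\right) = 154 - 378 = -224$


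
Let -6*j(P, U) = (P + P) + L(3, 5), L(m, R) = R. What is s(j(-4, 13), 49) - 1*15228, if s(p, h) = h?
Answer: -15179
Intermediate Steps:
j(P, U) = -⅚ - P/3 (j(P, U) = -((P + P) + 5)/6 = -(2*P + 5)/6 = -(5 + 2*P)/6 = -⅚ - P/3)
s(j(-4, 13), 49) - 1*15228 = 49 - 1*15228 = 49 - 15228 = -15179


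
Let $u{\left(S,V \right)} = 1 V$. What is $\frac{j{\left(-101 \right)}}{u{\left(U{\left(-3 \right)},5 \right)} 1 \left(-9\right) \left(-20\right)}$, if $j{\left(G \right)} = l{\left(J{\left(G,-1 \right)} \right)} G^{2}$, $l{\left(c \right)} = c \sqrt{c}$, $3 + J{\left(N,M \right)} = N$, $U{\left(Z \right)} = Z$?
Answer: $- \frac{530452 i \sqrt{26}}{225} \approx - 12021.0 i$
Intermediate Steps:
$u{\left(S,V \right)} = V$
$J{\left(N,M \right)} = -3 + N$
$l{\left(c \right)} = c^{\frac{3}{2}}$
$j{\left(G \right)} = G^{2} \left(-3 + G\right)^{\frac{3}{2}}$ ($j{\left(G \right)} = \left(-3 + G\right)^{\frac{3}{2}} G^{2} = G^{2} \left(-3 + G\right)^{\frac{3}{2}}$)
$\frac{j{\left(-101 \right)}}{u{\left(U{\left(-3 \right)},5 \right)} 1 \left(-9\right) \left(-20\right)} = \frac{\left(-101\right)^{2} \left(-3 - 101\right)^{\frac{3}{2}}}{5 \cdot 1 \left(-9\right) \left(-20\right)} = \frac{10201 \left(-104\right)^{\frac{3}{2}}}{5 \left(\left(-9\right) \left(-20\right)\right)} = \frac{10201 \left(- 208 i \sqrt{26}\right)}{5 \cdot 180} = \frac{\left(-2121808\right) i \sqrt{26}}{900} = - 2121808 i \sqrt{26} \cdot \frac{1}{900} = - \frac{530452 i \sqrt{26}}{225}$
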